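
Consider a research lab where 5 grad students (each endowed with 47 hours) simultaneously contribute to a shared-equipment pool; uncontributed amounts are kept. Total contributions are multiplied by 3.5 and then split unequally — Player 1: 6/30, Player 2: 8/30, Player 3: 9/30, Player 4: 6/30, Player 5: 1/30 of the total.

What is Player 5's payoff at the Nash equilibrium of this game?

Each unit j contributes comes back to j as 3.5 × (j's share), so j prefers to contribute only if that share exceeds 1/3.5 = 0.2857; otherwise keeping the unit dominates.
Only Player 3 (9/30) clears that bar, contributing 47; the remaining 4 contribute 0. Total contributed: 47.
Player 5 keeps 47 and receives 3.5 × 47 × 1/30 = 5.48 from the shared-equipment pool, for a payoff of 52.48.

52.48 hours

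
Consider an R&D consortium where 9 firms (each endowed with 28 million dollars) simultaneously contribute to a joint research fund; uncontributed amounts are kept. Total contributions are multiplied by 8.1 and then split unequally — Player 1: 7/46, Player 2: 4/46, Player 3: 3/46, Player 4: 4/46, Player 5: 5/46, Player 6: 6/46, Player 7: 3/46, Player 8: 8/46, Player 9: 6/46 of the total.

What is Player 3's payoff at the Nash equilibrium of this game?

Each unit j contributes comes back to j as 8.1 × (j's share), so j prefers to contribute only if that share exceeds 1/8.1 = 0.1235; otherwise keeping the unit dominates.
Player 1, Player 6, Player 8 and Player 9 clear that bar, contributing 28 each; the remaining 5 contribute 0. Total contributed: 112.
Player 3 keeps 28 and receives 8.1 × 112 × 3/46 = 59.17 from the joint research fund, for a payoff of 87.17.

87.17 million dollars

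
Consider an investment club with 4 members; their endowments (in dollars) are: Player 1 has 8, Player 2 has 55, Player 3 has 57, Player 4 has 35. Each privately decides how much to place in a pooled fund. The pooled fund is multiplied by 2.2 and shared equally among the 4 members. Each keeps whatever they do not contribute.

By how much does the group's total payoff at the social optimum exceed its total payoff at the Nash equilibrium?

186.00 dollars

The private return per contributed unit is 2.2/4 = 0.5500 < 1 for every player regardless of endowment, so the Nash equilibrium is zero contribution and the group total is Σ E_j = 8 + 55 + 57 + 35 = 155.
Each contributed unit returns 2.200 to the group, so the social optimum is full contribution by everyone: group total = 2.200 × 155 = 341.00.
Efficiency loss = (2.200 − 1) × 155 = 186.00.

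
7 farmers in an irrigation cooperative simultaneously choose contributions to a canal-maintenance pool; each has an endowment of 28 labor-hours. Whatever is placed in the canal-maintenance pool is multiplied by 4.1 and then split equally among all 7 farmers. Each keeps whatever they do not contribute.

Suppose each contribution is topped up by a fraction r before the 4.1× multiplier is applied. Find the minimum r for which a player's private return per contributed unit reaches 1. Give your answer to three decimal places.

With matching at rate r, one contributed unit becomes (1 + r) in the canal-maintenance pool and returns 4.1 × (1 + r) / 7 to the contributor.
Setting this equal to 1: 1 + r = 7/4.1 = 1.7073.
So the minimum matching rate is r = 1.7073 − 1 = 0.707.

0.707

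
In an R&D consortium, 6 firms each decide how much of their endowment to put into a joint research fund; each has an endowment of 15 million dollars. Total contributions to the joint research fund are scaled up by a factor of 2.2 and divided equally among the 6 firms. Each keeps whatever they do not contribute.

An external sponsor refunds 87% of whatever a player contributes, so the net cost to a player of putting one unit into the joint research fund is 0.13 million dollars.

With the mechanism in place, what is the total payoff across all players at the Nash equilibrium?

276.30 million dollars

Under the mechanism each unit contributed yields (2.2/6) / 0.13 = 2.8205 back to its contributor per unit of net cost, which exceeds 1, making full contribution the dominant choice for everyone.
At the Nash equilibrium everyone contributes 15. Group total payoff = 6 × (15 × 0.87 + 2.2 × 15) = 276.30.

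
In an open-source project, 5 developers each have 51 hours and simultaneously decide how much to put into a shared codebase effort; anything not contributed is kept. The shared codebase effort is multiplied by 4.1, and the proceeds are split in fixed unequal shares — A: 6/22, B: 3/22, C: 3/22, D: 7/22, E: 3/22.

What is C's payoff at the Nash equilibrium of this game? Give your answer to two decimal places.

108.03 hours

Each unit j contributes comes back to j as 4.1 × (j's share), so j prefers to contribute only if that share exceeds 1/4.1 = 0.2439; otherwise keeping the unit dominates.
The shares above 0.2439 belong to A and D, contributing 51 each; the remaining 3 contribute 0. Total contributed: 102.
C keeps 51 and receives 4.1 × 102 × 3/22 = 57.03 from the shared codebase effort, for a payoff of 108.03.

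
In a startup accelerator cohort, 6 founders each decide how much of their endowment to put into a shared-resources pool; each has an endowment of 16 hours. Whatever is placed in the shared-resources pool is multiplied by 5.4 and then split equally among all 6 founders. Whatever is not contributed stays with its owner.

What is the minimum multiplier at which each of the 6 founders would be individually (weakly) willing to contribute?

6

A contributed unit returns (multiplier)/6 to its contributor.
This reaches 1 exactly when the multiplier is 6.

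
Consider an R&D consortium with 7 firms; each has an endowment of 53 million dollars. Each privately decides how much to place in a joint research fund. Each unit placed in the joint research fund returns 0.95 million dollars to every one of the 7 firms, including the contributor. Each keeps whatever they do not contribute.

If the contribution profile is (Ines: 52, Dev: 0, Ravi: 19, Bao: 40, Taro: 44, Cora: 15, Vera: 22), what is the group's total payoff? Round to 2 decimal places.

1455.80 million dollars

Total contributed: 52 + 0 + 19 + 40 + 44 + 15 + 22 = 192; total kept: 7 × 53 − 192 = 179.
The joint research fund pays out 0.95 × 7 × 192 = 1276.80 in aggregate.
Group total = 179 + 1276.80 = 1455.80.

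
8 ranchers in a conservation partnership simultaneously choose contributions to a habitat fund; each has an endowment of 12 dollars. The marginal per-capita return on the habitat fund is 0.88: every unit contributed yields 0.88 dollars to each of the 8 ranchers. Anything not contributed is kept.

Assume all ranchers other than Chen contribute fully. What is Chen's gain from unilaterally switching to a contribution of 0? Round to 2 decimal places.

Switching from a contribution of 12 to 0 lets Chen keep an extra 12 dollars, but lowers the habitat fund by 12, which costs Chen their own share of that drop: 0.88 × 12 = 10.56.
Net gain = 12 − 10.56 = 1.44. The private return per contributed unit (0.88) is below 1, so free-riding is indeed the best response regardless of what the others do.

1.44 dollars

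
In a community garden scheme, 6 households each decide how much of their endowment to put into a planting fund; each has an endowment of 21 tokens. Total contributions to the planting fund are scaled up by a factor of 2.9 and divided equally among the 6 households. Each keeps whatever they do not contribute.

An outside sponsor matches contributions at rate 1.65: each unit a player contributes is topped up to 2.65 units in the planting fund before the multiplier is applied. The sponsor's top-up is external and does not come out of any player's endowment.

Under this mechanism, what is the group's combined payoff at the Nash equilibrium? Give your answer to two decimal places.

With the mechanism, a contributed unit returns 2.9 × 2.65 / 6 = 1.2808 per unit of net cost to the contributor — now above 1 — so contributing fully is weakly dominant for every player.
So the Nash equilibrium is full contribution by all 6; the group earns 2.9 × 2.65 × 126 = 968.31.

968.31 tokens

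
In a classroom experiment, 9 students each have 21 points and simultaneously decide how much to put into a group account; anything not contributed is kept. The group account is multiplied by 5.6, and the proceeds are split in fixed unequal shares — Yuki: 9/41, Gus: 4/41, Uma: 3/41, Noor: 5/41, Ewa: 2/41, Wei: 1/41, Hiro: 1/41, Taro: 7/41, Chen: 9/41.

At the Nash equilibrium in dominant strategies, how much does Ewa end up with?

32.47 points

Each unit j contributes comes back to j as 5.6 × (j's share), so j prefers to contribute only if that share exceeds 1/5.6 = 0.1786; otherwise keeping the unit dominates.
Yuki and Chen are above the threshold, contributing 21 each; the remaining 7 contribute 0. Total contributed: 42.
Ewa keeps 21 and receives 5.6 × 42 × 2/41 = 11.47 from the group account, for a payoff of 32.47.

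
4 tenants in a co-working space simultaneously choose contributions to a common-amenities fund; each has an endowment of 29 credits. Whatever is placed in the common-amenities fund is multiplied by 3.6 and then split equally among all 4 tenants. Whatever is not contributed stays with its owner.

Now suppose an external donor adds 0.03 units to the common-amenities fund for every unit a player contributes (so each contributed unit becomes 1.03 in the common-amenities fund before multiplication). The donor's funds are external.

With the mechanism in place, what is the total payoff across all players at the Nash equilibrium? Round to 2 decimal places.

116.00 credits

Even with the mechanism, each unit contributed returns only 3.6 × 1.03 / 4 = 0.9270 per unit of net cost, so contributing nothing is still dominant.
Everyone keeps their endowment and the group total is 4 × 29 = 116.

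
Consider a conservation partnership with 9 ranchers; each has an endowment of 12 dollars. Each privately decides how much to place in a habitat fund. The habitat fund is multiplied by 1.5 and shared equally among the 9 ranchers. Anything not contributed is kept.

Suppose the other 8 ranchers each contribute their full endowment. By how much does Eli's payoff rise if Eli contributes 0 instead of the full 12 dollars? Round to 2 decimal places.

10.00 dollars

Switching from a contribution of 12 to 0 lets Eli keep an extra 12 dollars, but lowers the habitat fund by 12, which costs Eli their own share of that drop: 1.5/9 × 12 = 2.00.
Net gain = 12 − 2.00 = 10.00. The private return per contributed unit (0.1667) is below 1, so free-riding is indeed the best response regardless of what the others do.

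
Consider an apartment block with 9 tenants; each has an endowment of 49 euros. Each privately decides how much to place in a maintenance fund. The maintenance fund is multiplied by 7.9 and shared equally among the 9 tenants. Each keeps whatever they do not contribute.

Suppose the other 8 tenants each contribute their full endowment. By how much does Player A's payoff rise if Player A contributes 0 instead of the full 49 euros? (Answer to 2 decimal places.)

Switching from a contribution of 49 to 0 lets Player A keep an extra 49 euros, but lowers the maintenance fund by 49, which costs Player A their own share of that drop: 7.9/9 × 49 = 43.01.
Net gain = 49 − 43.01 = 5.99. The private return per contributed unit (0.8778) is below 1, so free-riding is indeed the best response regardless of what the others do.

5.99 euros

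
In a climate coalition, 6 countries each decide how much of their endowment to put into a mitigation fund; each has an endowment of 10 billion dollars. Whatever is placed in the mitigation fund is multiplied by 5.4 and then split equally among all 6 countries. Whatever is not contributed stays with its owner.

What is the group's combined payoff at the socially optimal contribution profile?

Each contributed unit returns 5.400 to the group as a whole (0.9000 to each of 6 players), which exceeds 1, so the social optimum is full contribution: group total = 5.400 × 60 = 324.00.

324.00 billion dollars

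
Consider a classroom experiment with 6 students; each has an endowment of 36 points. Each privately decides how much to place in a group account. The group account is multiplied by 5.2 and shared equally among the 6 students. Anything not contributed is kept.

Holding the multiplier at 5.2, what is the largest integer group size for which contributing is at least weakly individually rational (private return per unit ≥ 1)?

5

Private return per unit is 5.2/(group size), which is ≥ 1 whenever the group size is ≤ 5.2.
The largest such integer is 5.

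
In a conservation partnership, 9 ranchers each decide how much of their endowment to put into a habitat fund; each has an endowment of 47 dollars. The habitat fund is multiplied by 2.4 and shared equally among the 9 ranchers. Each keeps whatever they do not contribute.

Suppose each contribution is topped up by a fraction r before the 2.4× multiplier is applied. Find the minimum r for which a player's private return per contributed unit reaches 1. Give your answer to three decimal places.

With matching at rate r, one contributed unit becomes (1 + r) in the habitat fund and returns 2.4 × (1 + r) / 9 to the contributor.
Setting this equal to 1: 1 + r = 9/2.4 = 3.7500.
So the minimum matching rate is r = 3.7500 − 1 = 2.750.

2.750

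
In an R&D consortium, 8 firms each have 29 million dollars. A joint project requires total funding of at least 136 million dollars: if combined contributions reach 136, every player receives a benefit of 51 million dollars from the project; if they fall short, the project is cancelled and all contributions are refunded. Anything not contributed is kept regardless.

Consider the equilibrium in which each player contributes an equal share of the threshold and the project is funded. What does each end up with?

Equal share of the threshold: 136/8 = 17.
At this profile no one gains by cutting their contribution: any cut drops the total below 136, the project is cancelled, contributions are refunded, and the deviator ends with 29, which is less than 29 − 17 + 51 = 63. Contributing more than 17 just wastes the excess. So contributing exactly 17 is a best response.
Each player's payoff: 29 − 17 + 51 = 63.

63 million dollars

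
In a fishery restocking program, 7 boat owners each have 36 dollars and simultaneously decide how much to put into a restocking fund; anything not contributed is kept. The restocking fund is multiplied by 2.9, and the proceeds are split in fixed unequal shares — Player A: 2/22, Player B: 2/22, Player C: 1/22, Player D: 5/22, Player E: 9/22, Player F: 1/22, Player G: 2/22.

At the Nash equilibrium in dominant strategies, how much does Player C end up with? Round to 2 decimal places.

40.75 dollars

For player j, contributing a unit is worthwhile iff 2.9 × (j's share) ≥ 1, i.e. iff j's share is at least 0.3448.
Only Player E (9/22) clears that bar, contributing 36; the remaining 6 contribute 0. Total contributed: 36.
Player C keeps 36 and receives 2.9 × 36 × 1/22 = 4.75 from the restocking fund, for a payoff of 40.75.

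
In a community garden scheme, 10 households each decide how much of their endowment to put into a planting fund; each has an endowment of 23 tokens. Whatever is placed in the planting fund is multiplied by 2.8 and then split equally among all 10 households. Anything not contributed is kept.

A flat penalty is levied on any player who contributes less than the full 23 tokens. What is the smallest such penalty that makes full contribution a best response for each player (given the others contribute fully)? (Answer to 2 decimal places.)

Given the others contribute fully, the best deviation is to contribute 0 (any partial contribution still incurs the fine and gives up units whose private return 0.2800 is below 1).
Deviating from 23 to 0 saves 23 tokens but forfeits the deviator's share of the drop in the planting fund: 2.8/10 × 23 = 6.44.
So the deviation gain is 23 − 6.44 = 16.56, and the fine must be at least 16.56 tokens to wipe it out.

16.56 tokens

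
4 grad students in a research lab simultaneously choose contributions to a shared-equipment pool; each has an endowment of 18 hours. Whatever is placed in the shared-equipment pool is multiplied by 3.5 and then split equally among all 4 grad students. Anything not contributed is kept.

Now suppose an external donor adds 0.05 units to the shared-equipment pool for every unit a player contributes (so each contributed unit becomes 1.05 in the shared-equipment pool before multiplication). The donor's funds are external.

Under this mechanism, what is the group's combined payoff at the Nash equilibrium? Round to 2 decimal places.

The effective private return is 3.5 × 1.05 / 4 = 0.9188, which is still under 1, so the mechanism doesn't change anyone's dominant strategy: zero contribution.
At the Nash equilibrium no one contributes; group total payoff = 4 × 18 = 72.

72.00 hours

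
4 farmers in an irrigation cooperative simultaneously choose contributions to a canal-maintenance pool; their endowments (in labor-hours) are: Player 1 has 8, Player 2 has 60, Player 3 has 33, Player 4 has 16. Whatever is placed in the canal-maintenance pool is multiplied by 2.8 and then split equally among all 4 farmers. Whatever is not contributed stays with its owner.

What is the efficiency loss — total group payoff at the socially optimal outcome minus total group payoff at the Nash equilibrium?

210.60 labor-hours

The private return per contributed unit is 2.8/4 = 0.7000 < 1 for every player regardless of endowment, so the Nash equilibrium is zero contribution and the group total is Σ E_j = 8 + 60 + 33 + 16 = 117.
Each contributed unit returns 2.800 to the group, so the social optimum is full contribution by everyone: group total = 2.800 × 117 = 327.60.
Efficiency loss = (2.800 − 1) × 117 = 210.60.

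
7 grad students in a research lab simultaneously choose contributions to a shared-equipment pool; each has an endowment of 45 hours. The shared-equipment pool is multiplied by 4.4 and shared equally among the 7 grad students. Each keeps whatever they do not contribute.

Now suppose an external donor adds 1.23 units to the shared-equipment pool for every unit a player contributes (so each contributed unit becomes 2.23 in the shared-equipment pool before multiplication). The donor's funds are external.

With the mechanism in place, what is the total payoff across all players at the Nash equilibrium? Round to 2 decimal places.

3090.78 hours

The effective private return per unit is now 4.4 × 2.23 / 7 = 1.4017 > 1, so every player's dominant strategy flips to full contribution.
So the Nash equilibrium is full contribution by all 7; the group earns 4.4 × 2.23 × 315 = 3090.78.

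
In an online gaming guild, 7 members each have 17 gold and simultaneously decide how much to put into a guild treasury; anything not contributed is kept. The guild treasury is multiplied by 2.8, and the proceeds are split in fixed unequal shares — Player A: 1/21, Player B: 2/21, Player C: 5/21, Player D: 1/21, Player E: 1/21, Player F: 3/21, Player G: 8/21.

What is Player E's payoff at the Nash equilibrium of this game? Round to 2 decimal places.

19.27 gold

Each unit j contributes comes back to j as 2.8 × (j's share), so j prefers to contribute only if that share exceeds 1/2.8 = 0.3571; otherwise keeping the unit dominates.
Player G alone (share 8/21) is above the threshold, contributing 17; the remaining 6 contribute 0. Total contributed: 17.
Player E keeps 17 and receives 2.8 × 17 × 1/21 = 2.27 from the guild treasury, for a payoff of 19.27.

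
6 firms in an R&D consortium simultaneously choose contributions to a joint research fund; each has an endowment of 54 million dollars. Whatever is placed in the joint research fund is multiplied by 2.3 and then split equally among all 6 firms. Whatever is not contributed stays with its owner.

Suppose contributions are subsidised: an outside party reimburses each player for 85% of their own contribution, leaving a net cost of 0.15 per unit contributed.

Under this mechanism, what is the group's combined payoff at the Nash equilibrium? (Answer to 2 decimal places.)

1020.60 million dollars

Under the mechanism each unit contributed yields (2.3/6) / 0.15 = 2.5556 back to its contributor per unit of net cost, which exceeds 1, making full contribution the dominant choice for everyone.
At the Nash equilibrium everyone contributes 54. Group total payoff = 6 × (54 × 0.85 + 2.3 × 54) = 1020.60.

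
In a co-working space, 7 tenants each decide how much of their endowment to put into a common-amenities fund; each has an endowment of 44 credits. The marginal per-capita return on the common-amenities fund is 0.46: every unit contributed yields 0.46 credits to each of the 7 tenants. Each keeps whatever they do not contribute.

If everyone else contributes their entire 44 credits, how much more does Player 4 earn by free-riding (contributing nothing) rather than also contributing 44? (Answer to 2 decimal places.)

Switching from a contribution of 44 to 0 lets Player 4 keep an extra 44 credits, but lowers the common-amenities fund by 44, which costs Player 4 their own share of that drop: 0.46 × 44 = 20.24.
Net gain = 44 − 20.24 = 23.76. The private return per contributed unit (0.46) is below 1, so free-riding is indeed the best response regardless of what the others do.

23.76 credits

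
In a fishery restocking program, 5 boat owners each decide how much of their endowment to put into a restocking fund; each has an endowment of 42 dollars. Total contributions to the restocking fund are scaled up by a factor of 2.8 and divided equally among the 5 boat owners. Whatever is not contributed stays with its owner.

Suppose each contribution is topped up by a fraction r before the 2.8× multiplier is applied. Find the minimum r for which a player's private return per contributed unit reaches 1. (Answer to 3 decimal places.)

0.786

With matching at rate r, one contributed unit becomes (1 + r) in the restocking fund and returns 2.8 × (1 + r) / 5 to the contributor.
Setting this equal to 1: 1 + r = 5/2.8 = 1.7857.
So the minimum matching rate is r = 1.7857 − 1 = 0.786.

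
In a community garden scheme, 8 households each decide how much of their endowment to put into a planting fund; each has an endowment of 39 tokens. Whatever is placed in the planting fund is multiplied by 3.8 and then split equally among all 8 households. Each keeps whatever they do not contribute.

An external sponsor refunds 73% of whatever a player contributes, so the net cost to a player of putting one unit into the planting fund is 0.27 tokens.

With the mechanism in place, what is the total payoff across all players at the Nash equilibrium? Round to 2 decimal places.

With the mechanism, a contributed unit returns (3.8/8) / 0.27 = 1.7593 per unit of net cost to the contributor — now above 1 — so contributing fully is weakly dominant for every player.
At the Nash equilibrium everyone contributes 39. Group total payoff = 8 × (39 × 0.73 + 3.8 × 39) = 1413.36.

1413.36 tokens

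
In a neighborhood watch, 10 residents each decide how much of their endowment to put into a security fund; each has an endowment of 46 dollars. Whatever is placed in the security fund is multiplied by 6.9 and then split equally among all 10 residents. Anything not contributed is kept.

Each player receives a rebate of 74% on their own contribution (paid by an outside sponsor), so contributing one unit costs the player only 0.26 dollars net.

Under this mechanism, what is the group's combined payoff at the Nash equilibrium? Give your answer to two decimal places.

3514.40 dollars

Under the mechanism each unit contributed yields (6.9/10) / 0.26 = 2.6538 back to its contributor per unit of net cost, which exceeds 1, making full contribution the dominant choice for everyone.
So the Nash equilibrium is full contribution by all 10; the group earns 10 × (46 × 0.74 + 6.9 × 46) = 3514.40.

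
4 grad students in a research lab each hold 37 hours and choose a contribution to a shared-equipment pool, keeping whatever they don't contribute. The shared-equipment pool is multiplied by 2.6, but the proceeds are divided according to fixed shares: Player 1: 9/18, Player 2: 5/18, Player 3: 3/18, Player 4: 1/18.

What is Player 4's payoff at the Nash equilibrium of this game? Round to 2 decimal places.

42.34 hours

Player j's private return per contributed unit is 2.6 × (j's share). Contributing is weakly dominant for j when that share is at least 1/2.6 = 0.3846, and contributing 0 is dominant otherwise.
Only Player 1 (9/18) clears that bar, contributing 37; the remaining 3 contribute 0. Total contributed: 37.
Player 4 keeps 37 and receives 2.6 × 37 × 1/18 = 5.34 from the shared-equipment pool, for a payoff of 42.34.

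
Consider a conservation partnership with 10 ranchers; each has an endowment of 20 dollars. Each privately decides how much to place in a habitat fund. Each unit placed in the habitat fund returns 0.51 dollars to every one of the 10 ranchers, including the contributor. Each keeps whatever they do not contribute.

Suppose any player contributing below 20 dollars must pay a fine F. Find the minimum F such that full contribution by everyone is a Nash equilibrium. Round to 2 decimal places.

Given the others contribute fully, the best deviation is to contribute 0 (any partial contribution still incurs the fine and gives up units whose private return 0.51 is below 1).
Deviating from 20 to 0 saves 20 dollars but forfeits the deviator's share of the drop in the habitat fund: 0.51 × 20 = 10.20.
So the deviation gain is 20 − 10.20 = 9.80, and the fine must be at least 9.80 dollars to wipe it out.

9.80 dollars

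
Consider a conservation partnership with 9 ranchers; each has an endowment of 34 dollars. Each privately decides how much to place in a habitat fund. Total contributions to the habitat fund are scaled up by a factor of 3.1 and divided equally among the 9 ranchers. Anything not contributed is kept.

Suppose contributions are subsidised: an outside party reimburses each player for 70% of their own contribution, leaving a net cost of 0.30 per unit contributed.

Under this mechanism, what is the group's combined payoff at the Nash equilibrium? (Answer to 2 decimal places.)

Under the mechanism each unit contributed yields (3.1/9) / 0.30 = 1.1481 back to its contributor per unit of net cost, which exceeds 1, making full contribution the dominant choice for everyone.
So the Nash equilibrium is full contribution by all 9; the group earns 9 × (34 × 0.70 + 3.1 × 34) = 1162.80.

1162.80 dollars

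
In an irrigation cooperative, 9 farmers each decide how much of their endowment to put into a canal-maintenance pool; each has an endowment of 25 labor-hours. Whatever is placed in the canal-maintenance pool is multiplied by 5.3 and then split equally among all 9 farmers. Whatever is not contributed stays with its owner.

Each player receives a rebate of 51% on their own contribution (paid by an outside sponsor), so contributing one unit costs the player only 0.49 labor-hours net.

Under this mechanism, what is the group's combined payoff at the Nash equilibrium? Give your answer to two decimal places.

1307.25 labor-hours

With the mechanism, a contributed unit returns (5.3/9) / 0.49 = 1.2018 per unit of net cost to the contributor — now above 1 — so contributing fully is weakly dominant for every player.
So the Nash equilibrium is full contribution by all 9; the group earns 9 × (25 × 0.51 + 5.3 × 25) = 1307.25.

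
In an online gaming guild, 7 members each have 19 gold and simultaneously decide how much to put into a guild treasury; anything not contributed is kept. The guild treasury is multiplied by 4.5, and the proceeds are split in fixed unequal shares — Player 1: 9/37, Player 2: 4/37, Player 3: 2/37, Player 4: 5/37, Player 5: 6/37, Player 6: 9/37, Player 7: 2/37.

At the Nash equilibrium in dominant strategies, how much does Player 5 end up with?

A player with share s gets back 4.5·s per unit contributed, so full contribution is dominant for anyone with s > 1/4.5 = 0.2222 and zero contribution is dominant for anyone below.
Player 1 and Player 6 are above the threshold, contributing 19 each; the remaining 5 contribute 0. Total contributed: 38.
Player 5 keeps 19 and receives 4.5 × 38 × 6/37 = 27.73 from the guild treasury, for a payoff of 46.73.

46.73 gold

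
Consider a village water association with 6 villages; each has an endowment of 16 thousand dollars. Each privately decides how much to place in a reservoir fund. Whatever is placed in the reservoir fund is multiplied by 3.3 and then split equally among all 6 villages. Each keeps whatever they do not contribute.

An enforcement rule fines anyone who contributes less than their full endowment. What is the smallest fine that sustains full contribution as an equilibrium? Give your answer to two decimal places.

Given the others contribute fully, the best deviation is to contribute 0 (any partial contribution still incurs the fine and gives up units whose private return 0.5500 is below 1).
Deviating from 16 to 0 saves 16 thousand dollars but forfeits the deviator's share of the drop in the reservoir fund: 3.3/6 × 16 = 8.80.
So the deviation gain is 16 − 8.80 = 7.20, and the fine must be at least 7.20 thousand dollars to wipe it out.

7.20 thousand dollars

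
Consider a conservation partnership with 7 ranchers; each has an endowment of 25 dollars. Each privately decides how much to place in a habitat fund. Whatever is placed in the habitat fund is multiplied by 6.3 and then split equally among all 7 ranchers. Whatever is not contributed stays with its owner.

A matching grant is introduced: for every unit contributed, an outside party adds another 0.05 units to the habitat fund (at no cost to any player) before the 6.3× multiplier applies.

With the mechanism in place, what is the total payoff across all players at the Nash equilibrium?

Even with the mechanism, each unit contributed returns only 6.3 × 1.05 / 7 = 0.9450 per unit of net cost, so contributing nothing is still dominant.
At the Nash equilibrium no one contributes; group total payoff = 7 × 25 = 175.

175.00 dollars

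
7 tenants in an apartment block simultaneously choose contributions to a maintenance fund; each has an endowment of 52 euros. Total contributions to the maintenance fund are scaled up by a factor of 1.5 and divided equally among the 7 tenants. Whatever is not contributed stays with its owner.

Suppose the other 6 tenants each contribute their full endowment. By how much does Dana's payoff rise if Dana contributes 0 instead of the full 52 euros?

40.86 euros

Switching from a contribution of 52 to 0 lets Dana keep an extra 52 euros, but lowers the maintenance fund by 52, which costs Dana their own share of that drop: 1.5/7 × 52 = 11.14.
Net gain = 52 − 11.14 = 40.86. The private return per contributed unit (0.2143) is below 1, so free-riding is indeed the best response regardless of what the others do.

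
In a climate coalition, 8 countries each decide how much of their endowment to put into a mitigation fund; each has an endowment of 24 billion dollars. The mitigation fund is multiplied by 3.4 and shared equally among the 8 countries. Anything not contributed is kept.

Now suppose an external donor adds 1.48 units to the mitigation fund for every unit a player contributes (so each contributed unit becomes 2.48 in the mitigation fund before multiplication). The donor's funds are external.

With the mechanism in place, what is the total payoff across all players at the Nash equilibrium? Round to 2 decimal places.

The effective private return per unit is now 3.4 × 2.48 / 8 = 1.0540 > 1, so every player's dominant strategy flips to full contribution.
At the Nash equilibrium everyone contributes 24. Group total payoff = 3.4 × 2.48 × 192 = 1618.94.

1618.94 billion dollars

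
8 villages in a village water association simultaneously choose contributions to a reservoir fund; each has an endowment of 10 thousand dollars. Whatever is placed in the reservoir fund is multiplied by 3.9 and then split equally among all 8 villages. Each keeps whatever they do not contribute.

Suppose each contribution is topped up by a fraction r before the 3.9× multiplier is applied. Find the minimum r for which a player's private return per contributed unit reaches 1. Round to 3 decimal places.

With matching at rate r, one contributed unit becomes (1 + r) in the reservoir fund and returns 3.9 × (1 + r) / 8 to the contributor.
Setting this equal to 1: 1 + r = 8/3.9 = 2.0513.
So the minimum matching rate is r = 2.0513 − 1 = 1.051.

1.051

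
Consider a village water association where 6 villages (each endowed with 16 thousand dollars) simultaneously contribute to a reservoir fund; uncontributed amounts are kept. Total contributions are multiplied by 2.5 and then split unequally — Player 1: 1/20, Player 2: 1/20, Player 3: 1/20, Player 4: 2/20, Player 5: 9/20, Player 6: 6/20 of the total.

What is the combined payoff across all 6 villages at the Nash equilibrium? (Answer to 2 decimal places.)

Each unit j contributes comes back to j as 2.5 × (j's share), so j prefers to contribute only if that share exceeds 1/2.5 = 0.4000; otherwise keeping the unit dominates.
Only Player 5 (9/20) clears that bar, contributing 16; the remaining 5 contribute 0. Total contributed: 16.
The reservoir fund pays out 2.5 × 16 = 40.00 in total (split across the unequal shares, but the aggregate is all that matters for the group sum).
The 5 free-riders keep 16 each, adding 80. Group total = 80 + 40.00 = 120.00.

120.00 thousand dollars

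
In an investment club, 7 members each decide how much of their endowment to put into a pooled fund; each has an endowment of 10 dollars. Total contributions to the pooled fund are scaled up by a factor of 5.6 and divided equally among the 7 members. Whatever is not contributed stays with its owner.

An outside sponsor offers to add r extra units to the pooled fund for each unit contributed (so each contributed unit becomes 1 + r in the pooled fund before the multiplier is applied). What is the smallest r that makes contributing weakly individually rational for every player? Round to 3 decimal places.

With matching at rate r, one contributed unit becomes (1 + r) in the pooled fund and returns 5.6 × (1 + r) / 7 to the contributor.
Setting this equal to 1: 1 + r = 7/5.6 = 1.2500.
So the minimum matching rate is r = 1.2500 − 1 = 0.250.

0.250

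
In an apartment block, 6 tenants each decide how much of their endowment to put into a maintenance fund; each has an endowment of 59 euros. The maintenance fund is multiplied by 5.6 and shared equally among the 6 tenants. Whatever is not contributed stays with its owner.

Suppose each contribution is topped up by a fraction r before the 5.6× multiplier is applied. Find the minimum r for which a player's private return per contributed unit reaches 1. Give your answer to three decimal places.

With matching at rate r, one contributed unit becomes (1 + r) in the maintenance fund and returns 5.6 × (1 + r) / 6 to the contributor.
Setting this equal to 1: 1 + r = 6/5.6 = 1.0714.
So the minimum matching rate is r = 1.0714 − 1 = 0.071.

0.071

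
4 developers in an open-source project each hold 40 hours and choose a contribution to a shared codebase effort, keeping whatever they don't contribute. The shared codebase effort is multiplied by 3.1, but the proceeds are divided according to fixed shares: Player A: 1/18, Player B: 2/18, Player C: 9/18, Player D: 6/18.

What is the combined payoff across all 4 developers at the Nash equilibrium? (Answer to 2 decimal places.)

Each unit j contributes comes back to j as 3.1 × (j's share), so j prefers to contribute only if that share exceeds 1/3.1 = 0.3226; otherwise keeping the unit dominates.
The shares above 0.3226 belong to Player C and Player D, contributing 40 each; the remaining 2 contribute 0. Total contributed: 80.
The shared codebase effort pays out 3.1 × 80 = 248.00 in total (split across the unequal shares, but the aggregate is all that matters for the group sum).
The 2 free-riders keep 40 each, adding 80. Group total = 80 + 248.00 = 328.00.

328.00 hours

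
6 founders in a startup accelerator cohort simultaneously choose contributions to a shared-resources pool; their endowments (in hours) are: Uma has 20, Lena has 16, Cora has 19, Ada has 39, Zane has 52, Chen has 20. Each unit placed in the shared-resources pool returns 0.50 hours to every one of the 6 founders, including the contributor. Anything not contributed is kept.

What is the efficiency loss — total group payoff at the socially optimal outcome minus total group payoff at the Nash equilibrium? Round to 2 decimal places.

The private return per contributed unit is 0.50 < 1 for everyone, so the Nash equilibrium is zero contribution and the group total is Σ E_j = 20 + 16 + 19 + 39 + 52 + 20 = 166.
Each contributed unit returns 3.000 to the group, so the social optimum is full contribution by everyone: group total = 3.000 × 166 = 498.00.
Efficiency loss = (3.000 − 1) × 166 = 332.00.

332.00 hours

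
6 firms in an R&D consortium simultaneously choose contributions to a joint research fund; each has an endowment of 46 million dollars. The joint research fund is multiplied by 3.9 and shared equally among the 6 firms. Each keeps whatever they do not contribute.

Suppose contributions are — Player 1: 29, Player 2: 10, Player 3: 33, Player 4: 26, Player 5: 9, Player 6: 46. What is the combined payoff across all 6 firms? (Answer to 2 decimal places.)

Total contributed: 29 + 10 + 33 + 26 + 9 + 46 = 153; total kept: 6 × 46 − 153 = 123.
The joint research fund pays out 3.9 × 153 = 596.70 in aggregate.
Group total = 123 + 596.70 = 719.70.

719.70 million dollars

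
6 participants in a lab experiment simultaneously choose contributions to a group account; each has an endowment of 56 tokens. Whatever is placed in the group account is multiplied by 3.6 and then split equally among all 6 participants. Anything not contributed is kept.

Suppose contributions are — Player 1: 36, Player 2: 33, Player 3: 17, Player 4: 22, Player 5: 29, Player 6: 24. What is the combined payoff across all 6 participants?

754.60 tokens

Total contributed: 36 + 33 + 17 + 22 + 29 + 24 = 161; total kept: 6 × 56 − 161 = 175.
The group account pays out 3.6 × 161 = 579.60 in aggregate.
Group total = 175 + 579.60 = 754.60.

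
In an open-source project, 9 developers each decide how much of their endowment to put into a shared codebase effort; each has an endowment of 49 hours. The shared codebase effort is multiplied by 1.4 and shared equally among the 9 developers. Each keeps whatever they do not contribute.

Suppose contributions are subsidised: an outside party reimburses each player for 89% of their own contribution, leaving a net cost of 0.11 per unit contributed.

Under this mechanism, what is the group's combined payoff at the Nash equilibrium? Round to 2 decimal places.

1009.89 hours

The effective private return per unit is now (1.4/9) / 0.11 = 1.4141 > 1, so every player's dominant strategy flips to full contribution.
So the Nash equilibrium is full contribution by all 9; the group earns 9 × (49 × 0.89 + 1.4 × 49) = 1009.89.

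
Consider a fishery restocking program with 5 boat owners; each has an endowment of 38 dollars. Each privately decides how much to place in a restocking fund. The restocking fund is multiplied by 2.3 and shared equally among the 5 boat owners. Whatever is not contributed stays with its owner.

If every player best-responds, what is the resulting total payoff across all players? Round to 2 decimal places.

190.00 dollars

Each contributed unit returns 2.3/5 = 0.4600 to its contributor — below 1 — so contributing 0 is dominant for every player. At the Nash equilibrium everyone keeps their 38, and the group total is 5 × 38 = 190.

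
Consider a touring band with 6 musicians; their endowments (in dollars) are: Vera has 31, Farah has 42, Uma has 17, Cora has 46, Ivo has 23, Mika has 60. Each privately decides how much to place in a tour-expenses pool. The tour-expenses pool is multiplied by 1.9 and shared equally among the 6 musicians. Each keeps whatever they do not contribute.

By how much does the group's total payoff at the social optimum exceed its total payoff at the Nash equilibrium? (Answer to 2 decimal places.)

The private return per contributed unit is 1.9/6 = 0.3167 < 1 for every player regardless of endowment, so the Nash equilibrium is zero contribution and the group total is Σ E_j = 31 + 42 + 17 + 46 + 23 + 60 = 219.
Each contributed unit returns 1.900 to the group, so the social optimum is full contribution by everyone: group total = 1.900 × 219 = 416.10.
Efficiency loss = (1.900 − 1) × 219 = 197.10.

197.10 dollars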